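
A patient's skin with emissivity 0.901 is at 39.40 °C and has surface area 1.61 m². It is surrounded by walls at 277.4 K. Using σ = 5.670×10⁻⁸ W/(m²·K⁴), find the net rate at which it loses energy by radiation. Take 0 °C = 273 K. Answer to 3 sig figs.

T = 39.40 °C + 273 = 312.40 K.
Area A = 1.61 m².
Net radiated power P_net = εσA(T⁴ − T₀⁴) = 0.901×5.670×10⁻⁸×1.61×(312.40⁴ − 277.4⁴).
T⁴ − T₀⁴ = 9.52454×10⁹ − 5.92142×10⁹ = 3.60312×10⁹ K⁴, so P_net = 296 W.

Net loss ≈ 296 W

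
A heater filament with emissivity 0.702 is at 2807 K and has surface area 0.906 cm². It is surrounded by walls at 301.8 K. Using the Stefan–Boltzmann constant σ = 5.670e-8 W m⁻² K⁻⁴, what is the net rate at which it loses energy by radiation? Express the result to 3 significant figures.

Net loss ≈ 224 W

Area A = 0.906 cm² = 9.06×10⁻⁵ m².
Net radiated power P_net = εσA(T⁴ − T₀⁴) = 0.702×5.670×10⁻⁸×9.06×10⁻⁵×(2807⁴ − 301.8⁴).
T⁴ − T₀⁴ = 6.20826×10¹³ − 8.29616×10⁹ = 6.20743×10¹³ K⁴, so P_net = 224 W.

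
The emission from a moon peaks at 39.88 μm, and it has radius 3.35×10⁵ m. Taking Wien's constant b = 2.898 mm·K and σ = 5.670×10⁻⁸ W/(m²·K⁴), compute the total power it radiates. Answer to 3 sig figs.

Wien's law: T = b/λ_max = 2.898×10⁻³/3.988×10⁻⁵ = 72.6680 K.
Surface area A = 4πR² = 4π(3.35×10⁵ m)² = 1.41026×10¹² m².
Then P = σAT⁴ = 5.670×10⁻⁸×1.41026×10¹²×(72.6680)⁴ = 2.23×10¹² W.

P ≈ 2.23×10¹² W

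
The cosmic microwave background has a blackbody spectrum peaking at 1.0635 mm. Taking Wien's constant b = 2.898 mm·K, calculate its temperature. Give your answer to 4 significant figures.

T ≈ 2.725 K

Wien's law gives T = b/λ_max = (2.898×10⁻³ m·K)/(1.0635×10⁻³ m) = 2.725 K.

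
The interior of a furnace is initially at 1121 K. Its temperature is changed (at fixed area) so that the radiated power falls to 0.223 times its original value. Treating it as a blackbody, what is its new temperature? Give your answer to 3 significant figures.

P ∝ T⁴, so T₂/T₁ = (P₂/P₁)^(1/4) = (0.223)^(1/4) = 0.687189.
T₂ = 1121 × 0.687189 = 770 K.

T₂ ≈ 770 K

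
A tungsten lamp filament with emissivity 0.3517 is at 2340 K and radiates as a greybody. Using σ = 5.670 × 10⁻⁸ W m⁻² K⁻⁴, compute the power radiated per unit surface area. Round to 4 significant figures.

I ≈ 5.979×10⁵ W/m²

Stefan–Boltzmann: I = εσT⁴ = 0.3517 × 5.670×10⁻⁸ × (2340)⁴ = 5.979×10⁵ W/m².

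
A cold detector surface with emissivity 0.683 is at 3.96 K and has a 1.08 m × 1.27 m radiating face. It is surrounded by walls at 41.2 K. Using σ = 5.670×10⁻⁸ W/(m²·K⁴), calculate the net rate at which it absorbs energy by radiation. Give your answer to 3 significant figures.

Net gain ≈ 0.153 W

Area A = 1.08 × 1.27 = 1.3716 m².
Net radiated power P_net = εσA(T⁴ − T₀⁴) = 0.683×5.670×10⁻⁸×1.3716×(3.96⁴ − 41.2⁴).
T⁴ − T₀⁴ = 245.913 − 2.88130×10⁶ = -2.88105×10⁶ K⁴, so P_net = -0.153 W — negative, meaning a net gain of 0.153 W.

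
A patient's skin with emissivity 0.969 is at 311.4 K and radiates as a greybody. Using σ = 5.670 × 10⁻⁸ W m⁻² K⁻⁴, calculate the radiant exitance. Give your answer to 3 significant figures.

I ≈ 517 W/m²

Stefan–Boltzmann: I = εσT⁴ = 0.969 × 5.670×10⁻⁸ × (311.4)⁴ = 517 W/m².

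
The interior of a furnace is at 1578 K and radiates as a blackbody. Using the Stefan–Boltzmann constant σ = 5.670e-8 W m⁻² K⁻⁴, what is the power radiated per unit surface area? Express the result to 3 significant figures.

I ≈ 3.52×10⁵ W/m²

Stefan–Boltzmann: I = σT⁴ = 5.670×10⁻⁸ × (1578)⁴ = 3.52×10⁵ W/m².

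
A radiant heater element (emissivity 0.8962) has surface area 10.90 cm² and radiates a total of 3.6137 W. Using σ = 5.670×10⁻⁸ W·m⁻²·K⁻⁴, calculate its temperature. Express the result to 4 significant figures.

T ≈ 505.4 K

Area A = 10.90 cm² = 1.090×10⁻³ m².
P = εσAT⁴ ⇒ T = (P/(εσA))^(1/4) = (3.6137/(0.8962×5.670×10⁻⁸×1.090×10⁻³))^(1/4) = 505.4 K.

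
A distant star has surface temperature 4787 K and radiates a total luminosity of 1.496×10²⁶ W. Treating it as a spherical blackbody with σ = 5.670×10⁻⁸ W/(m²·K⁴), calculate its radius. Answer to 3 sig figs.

L = 4πR²σT⁴ ⇒ R = √(L/(4πσT⁴)).
σT⁴ = 2.97740×10⁷ W/m², so R = √(1.496×10²⁶/(4π×2.97740×10⁷)) = 6.32×10⁸ m.

R ≈ 6.32×10⁸ m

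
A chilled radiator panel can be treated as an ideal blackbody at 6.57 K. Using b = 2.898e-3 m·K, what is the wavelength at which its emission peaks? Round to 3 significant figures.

Wien's displacement law: λ_max = b/T = (2.898×10⁻³ m·K)/(6.57 K) = 4.411×10⁻⁴ m.
That is 0.441 mm, in the infrared range.

λ_max ≈ 0.441 mm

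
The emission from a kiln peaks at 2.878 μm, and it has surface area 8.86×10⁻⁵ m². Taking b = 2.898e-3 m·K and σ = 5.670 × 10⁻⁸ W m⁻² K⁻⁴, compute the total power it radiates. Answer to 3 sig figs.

Wien's law: T = b/λ_max = 2.898×10⁻³/2.878×10⁻⁶ = 1006.95 K.
Area A = 8.86×10⁻⁵ m².
Then P = σAT⁴ = 5.670×10⁻⁸×8.86×10⁻⁵×(1006.95)⁴ = 5.16 W.

P ≈ 5.16 W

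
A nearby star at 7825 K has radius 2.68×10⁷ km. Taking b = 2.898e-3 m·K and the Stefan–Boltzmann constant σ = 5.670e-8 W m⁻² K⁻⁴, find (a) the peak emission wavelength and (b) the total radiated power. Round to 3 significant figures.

λ_max ≈ 0.370 μm; P ≈ 1.92×10³⁰ W

(a) λ_max = b/T = 2.898×10⁻³/7825 = 3.704×10⁻⁷ m = 0.370 μm.
Surface area A = 4πR² = 4π(2.68×10¹⁰ m)² = 9.02567×10²¹ m².
(b) P = σAT⁴ = 5.670×10⁻⁸×9.02567×10²¹×(7825)⁴ = 1.92×10³⁰ W.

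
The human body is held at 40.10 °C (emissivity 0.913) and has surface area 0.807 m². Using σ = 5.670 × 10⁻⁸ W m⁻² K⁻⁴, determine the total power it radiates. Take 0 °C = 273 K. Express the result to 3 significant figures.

P ≈ 401 W

T = 40.10 °C + 273 = 313.10 K.
Area A = 0.807 m².
P = εσAT⁴ = 0.913 × 5.670×10⁻⁸ × 0.807 × (313.10)⁴ = 401 W.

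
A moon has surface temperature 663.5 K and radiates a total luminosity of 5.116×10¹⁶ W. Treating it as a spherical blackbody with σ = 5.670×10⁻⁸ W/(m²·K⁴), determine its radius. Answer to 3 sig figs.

L = 4πR²σT⁴ ⇒ R = √(L/(4πσT⁴)).
σT⁴ = 10988.7 W/m², so R = √(5.116×10¹⁶/(4π×10988.7)) = 6.09×10⁵ m.

R ≈ 6.09×10⁵ m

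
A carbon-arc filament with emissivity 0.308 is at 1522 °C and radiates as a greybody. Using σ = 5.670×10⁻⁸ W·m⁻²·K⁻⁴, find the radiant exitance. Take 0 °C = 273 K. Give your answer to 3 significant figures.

I ≈ 1.81×10⁵ W/m²

T = 1522 °C + 273 = 1795 K.
Stefan–Boltzmann: I = εσT⁴ = 0.308 × 5.670×10⁻⁸ × (1795)⁴ = 1.81×10⁵ W/m².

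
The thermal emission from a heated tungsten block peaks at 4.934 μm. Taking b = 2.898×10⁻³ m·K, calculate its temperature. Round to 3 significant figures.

T ≈ 587 K

Wien's law gives T = b/λ_max = (2.898×10⁻³ m·K)/(4.934×10⁻⁶ m) = 587 K.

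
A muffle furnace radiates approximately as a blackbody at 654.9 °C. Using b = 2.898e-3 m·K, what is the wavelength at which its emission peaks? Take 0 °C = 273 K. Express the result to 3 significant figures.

λ_max ≈ 3.12 μm

T = 654.9 °C + 273 = 927.9 K.
Wien's displacement law: λ_max = b/T = (2.898×10⁻³ m·K)/(927.9 K) = 3.123×10⁻⁶ m.
That is 3.12 μm, in the infrared range.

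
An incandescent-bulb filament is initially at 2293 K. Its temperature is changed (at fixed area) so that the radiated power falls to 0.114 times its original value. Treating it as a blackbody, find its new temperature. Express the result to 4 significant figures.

P ∝ T⁴, so T₂/T₁ = (P₂/P₁)^(1/4) = (0.114)^(1/4) = 0.581067.
T₂ = 2293 × 0.581067 = 1332 K.

T₂ ≈ 1332 K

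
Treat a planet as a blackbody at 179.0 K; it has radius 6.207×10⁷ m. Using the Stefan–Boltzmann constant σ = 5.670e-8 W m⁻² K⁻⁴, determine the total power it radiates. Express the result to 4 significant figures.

Surface area A = 4πR² = 4π(6.207×10⁷ m)² = 4.84143×10¹⁶ m².
P = σAT⁴ = 5.670×10⁻⁸ × 4.84143×10¹⁶ × (179.0)⁴ = 2.818×10¹⁸ W.

P ≈ 2.818×10¹⁸ W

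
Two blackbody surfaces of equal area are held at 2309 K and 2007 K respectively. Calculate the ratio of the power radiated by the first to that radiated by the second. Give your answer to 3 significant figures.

With equal areas, P₁/P₂ = (T₁/T₂)⁴ = (2309/2007)⁴ = 1.75.

P₁/P₂ ≈ 1.75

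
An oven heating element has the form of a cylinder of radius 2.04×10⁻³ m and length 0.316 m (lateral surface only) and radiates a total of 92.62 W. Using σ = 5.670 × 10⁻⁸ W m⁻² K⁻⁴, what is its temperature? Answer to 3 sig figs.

T ≈ 797 K

Lateral area A = 2πrL = 2π×2.04×10⁻³×0.316 = 4.05039×10⁻³ m².
P = σAT⁴ ⇒ T = (P/(σA))^(1/4) = (92.62/(5.670×10⁻⁸×4.05039×10⁻³))^(1/4) = 797 K.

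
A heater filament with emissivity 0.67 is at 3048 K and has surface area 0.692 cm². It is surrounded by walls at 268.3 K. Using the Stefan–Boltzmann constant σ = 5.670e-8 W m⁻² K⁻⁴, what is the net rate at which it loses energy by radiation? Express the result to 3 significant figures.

Area A = 0.692 cm² = 6.92×10⁻⁵ m².
Net radiated power P_net = εσA(T⁴ − T₀⁴) = 0.67×5.670×10⁻⁸×6.92×10⁻⁵×(3048⁴ − 268.3⁴).
T⁴ − T₀⁴ = 8.63097×10¹³ − 5.18182×10⁹ = 8.63045×10¹³ K⁴, so P_net = 227 W.

Net loss ≈ 227 W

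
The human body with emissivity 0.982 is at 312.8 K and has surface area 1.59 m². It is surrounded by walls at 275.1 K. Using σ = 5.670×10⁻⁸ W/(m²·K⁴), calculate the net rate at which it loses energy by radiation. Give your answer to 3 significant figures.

Net loss ≈ 340 W

Area A = 1.59 m².
Net radiated power P_net = εσA(T⁴ − T₀⁴) = 0.982×5.670×10⁻⁸×1.59×(312.8⁴ − 275.1⁴).
T⁴ − T₀⁴ = 9.57342×10⁹ − 5.72746×10⁹ = 3.84596×10⁹ K⁴, so P_net = 340 W.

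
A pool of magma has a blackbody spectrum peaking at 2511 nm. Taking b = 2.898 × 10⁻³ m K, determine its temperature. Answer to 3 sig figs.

T ≈ 1.15×10³ K

Wien's law gives T = b/λ_max = (2.898×10⁻³ m·K)/(2.511×10⁻⁶ m) = 1.15×10³ K.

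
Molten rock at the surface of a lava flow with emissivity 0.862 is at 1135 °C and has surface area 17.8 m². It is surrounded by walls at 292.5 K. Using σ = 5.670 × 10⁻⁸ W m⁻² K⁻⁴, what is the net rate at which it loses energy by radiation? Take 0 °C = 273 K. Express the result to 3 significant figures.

T = 1135 °C + 273 = 1408 K.
Area A = 17.8 m².
Net radiated power P_net = εσA(T⁴ − T₀⁴) = 0.862×5.670×10⁻⁸×17.8×(1408⁴ − 292.5⁴).
T⁴ − T₀⁴ = 3.93016×10¹² − 7.31987×10⁹ = 3.92284×10¹² K⁴, so P_net = 3.41×10⁶ W.

Net loss ≈ 3.41×10⁶ W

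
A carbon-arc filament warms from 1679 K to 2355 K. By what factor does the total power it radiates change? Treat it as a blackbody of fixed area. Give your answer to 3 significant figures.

P ∝ T⁴, so P₂/P₁ = (T₂/T₁)⁴ = (2355/1679)⁴ = (1.40262)⁴ = 3.87.

P₂/P₁ ≈ 3.87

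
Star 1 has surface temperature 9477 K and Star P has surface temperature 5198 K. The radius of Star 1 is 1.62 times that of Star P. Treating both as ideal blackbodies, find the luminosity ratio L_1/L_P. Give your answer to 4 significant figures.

L_1/L_P ≈ 29.00

L ∝ R²T⁴, so L_1/L_P = (R_1/R_P)²(T_1/T_P)⁴ = (1.62)² × (9477/5198)⁴ = 2.6244 × 11.0494 = 29.00.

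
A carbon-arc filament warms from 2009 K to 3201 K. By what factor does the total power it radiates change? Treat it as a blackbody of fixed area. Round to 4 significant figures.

P₂/P₁ ≈ 6.445

P ∝ T⁴, so P₂/P₁ = (T₂/T₁)⁴ = (3201/2009)⁴ = (1.59333)⁴ = 6.445.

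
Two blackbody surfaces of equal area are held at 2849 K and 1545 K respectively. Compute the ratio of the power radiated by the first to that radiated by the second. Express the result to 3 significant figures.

P₁/P₂ ≈ 11.6

With equal areas, P₁/P₂ = (T₁/T₂)⁴ = (2849/1545)⁴ = 11.6.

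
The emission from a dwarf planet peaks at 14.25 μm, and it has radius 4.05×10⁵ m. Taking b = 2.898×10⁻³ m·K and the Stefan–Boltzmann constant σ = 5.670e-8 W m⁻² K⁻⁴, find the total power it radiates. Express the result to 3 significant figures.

P ≈ 2.00×10¹⁴ W

Wien's law: T = b/λ_max = 2.898×10⁻³/1.425×10⁻⁵ = 203.368 K.
Surface area A = 4πR² = 4π(4.05×10⁵ m)² = 2.06120×10¹² m².
Then P = σAT⁴ = 5.670×10⁻⁸×2.06120×10¹²×(203.368)⁴ = 2.00×10¹⁴ W.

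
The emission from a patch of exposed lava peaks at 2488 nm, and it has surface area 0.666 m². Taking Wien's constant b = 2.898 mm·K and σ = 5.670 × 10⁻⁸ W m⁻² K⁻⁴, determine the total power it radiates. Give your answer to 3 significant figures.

P ≈ 6.95×10⁴ W

Wien's law: T = b/λ_max = 2.898×10⁻³/2.488×10⁻⁶ = 1164.79 K.
Area A = 0.666 m².
Then P = σAT⁴ = 5.670×10⁻⁸×0.666×(1164.79)⁴ = 6.95×10⁴ W.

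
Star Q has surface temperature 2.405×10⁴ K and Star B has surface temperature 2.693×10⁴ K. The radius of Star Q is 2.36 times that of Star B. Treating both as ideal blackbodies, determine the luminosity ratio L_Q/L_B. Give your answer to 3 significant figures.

L ∝ R²T⁴, so L_Q/L_B = (R_Q/R_B)²(T_Q/T_B)⁴ = (2.36)² × (2.405×10⁴/2.693×10⁴)⁴ = 5.5696 × 0.636085 = 3.54.

L_Q/L_B ≈ 3.54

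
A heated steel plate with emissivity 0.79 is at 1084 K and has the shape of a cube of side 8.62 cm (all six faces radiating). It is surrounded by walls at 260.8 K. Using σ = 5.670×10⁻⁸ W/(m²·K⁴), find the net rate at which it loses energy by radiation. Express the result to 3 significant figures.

Net loss ≈ 2.75×10³ W

Area A = 6s² = 6×(0.0862 m)² = 0.0445826 m².
Net radiated power P_net = εσA(T⁴ − T₀⁴) = 0.79×5.670×10⁻⁸×0.0445826×(1084⁴ − 260.8⁴).
T⁴ − T₀⁴ = 1.38076×10¹² − 4.62626×10⁹ = 1.37613×10¹² K⁴, so P_net = 2.75×10³ W.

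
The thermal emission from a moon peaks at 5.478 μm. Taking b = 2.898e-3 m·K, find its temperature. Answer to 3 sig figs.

Wien's law gives T = b/λ_max = (2.898×10⁻³ m·K)/(5.478×10⁻⁶ m) = 529 K.

T ≈ 529 K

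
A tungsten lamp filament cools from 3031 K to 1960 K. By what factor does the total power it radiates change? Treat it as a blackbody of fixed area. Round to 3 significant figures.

P₂/P₁ ≈ 0.175

P ∝ T⁴, so P₂/P₁ = (T₂/T₁)⁴ = (1960/3031)⁴ = (0.646651)⁴ = 0.175.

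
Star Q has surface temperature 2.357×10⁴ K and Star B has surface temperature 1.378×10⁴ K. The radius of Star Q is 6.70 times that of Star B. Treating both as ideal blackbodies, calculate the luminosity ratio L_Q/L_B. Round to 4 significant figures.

L ∝ R²T⁴, so L_Q/L_B = (R_Q/R_B)²(T_Q/T_B)⁴ = (6.70)² × (2.357×10⁴/1.378×10⁴)⁴ = 44.89 × 8.55936 = 384.2.

L_Q/L_B ≈ 384.2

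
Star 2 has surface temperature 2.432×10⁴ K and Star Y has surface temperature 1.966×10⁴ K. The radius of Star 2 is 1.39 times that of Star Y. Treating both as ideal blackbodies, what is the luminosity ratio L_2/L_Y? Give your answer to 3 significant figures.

L ∝ R²T⁴, so L_2/L_Y = (R_2/R_Y)²(T_2/T_Y)⁴ = (1.39)² × (2.432×10⁴/1.966×10⁴)⁴ = 1.9321 × 2.34164 = 4.52.

L_2/L_Y ≈ 4.52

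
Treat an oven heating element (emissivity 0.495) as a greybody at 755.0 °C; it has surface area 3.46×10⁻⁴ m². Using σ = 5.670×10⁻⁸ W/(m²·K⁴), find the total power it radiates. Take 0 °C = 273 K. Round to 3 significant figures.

T = 755.0 °C + 273 = 1028.0 K.
Area A = 3.46×10⁻⁴ m².
P = εσAT⁴ = 0.495 × 5.670×10⁻⁸ × 3.46×10⁻⁴ × (1028.0)⁴ = 10.8 W.

P ≈ 10.8 W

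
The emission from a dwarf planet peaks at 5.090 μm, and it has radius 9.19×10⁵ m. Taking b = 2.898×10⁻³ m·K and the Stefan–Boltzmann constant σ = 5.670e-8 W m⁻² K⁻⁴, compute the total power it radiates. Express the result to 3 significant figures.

Wien's law: T = b/λ_max = 2.898×10⁻³/5.090×10⁻⁶ = 569.352 K.
Surface area A = 4πR² = 4π(9.19×10⁵ m)² = 1.06131×10¹³ m².
Then P = σAT⁴ = 5.670×10⁻⁸×1.06131×10¹³×(569.352)⁴ = 6.32×10¹⁶ W.

P ≈ 6.32×10¹⁶ W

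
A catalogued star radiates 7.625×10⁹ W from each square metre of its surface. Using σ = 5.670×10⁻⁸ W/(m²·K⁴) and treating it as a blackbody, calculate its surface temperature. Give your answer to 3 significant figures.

I = σT⁴, so T = (I/σ)^(1/4) = (7.625×10⁹/(5.670×10⁻⁸))^(1/4) = 1.91×10⁴ K.

T ≈ 1.91×10⁴ K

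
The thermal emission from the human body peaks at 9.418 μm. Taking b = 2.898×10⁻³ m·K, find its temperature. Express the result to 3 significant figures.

Wien's law gives T = b/λ_max = (2.898×10⁻³ m·K)/(9.418×10⁻⁶ m) = 308 K.

T ≈ 308 K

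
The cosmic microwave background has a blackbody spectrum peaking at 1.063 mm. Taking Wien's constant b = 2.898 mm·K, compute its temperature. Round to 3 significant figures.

T ≈ 2.73 K

Wien's law gives T = b/λ_max = (2.898×10⁻³ m·K)/(1.063×10⁻³ m) = 2.73 K.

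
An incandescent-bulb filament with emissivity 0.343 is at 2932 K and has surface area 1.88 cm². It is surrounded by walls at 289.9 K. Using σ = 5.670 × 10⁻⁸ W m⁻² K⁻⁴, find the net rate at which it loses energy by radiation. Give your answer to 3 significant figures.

Area A = 1.88 cm² = 1.88×10⁻⁴ m².
Net radiated power P_net = εσA(T⁴ − T₀⁴) = 0.343×5.670×10⁻⁸×1.88×10⁻⁴×(2932⁴ − 289.9⁴).
T⁴ − T₀⁴ = 7.39019×10¹³ − 7.06306×10⁹ = 7.38948×10¹³ K⁴, so P_net = 270 W.

Net loss ≈ 270 W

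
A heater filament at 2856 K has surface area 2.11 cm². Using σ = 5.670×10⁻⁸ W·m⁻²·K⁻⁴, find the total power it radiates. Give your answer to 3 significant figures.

Area A = 2.11 cm² = 2.11×10⁻⁴ m².
P = σAT⁴ = 5.670×10⁻⁸ × 2.11×10⁻⁴ × (2856)⁴ = 796 W.

P ≈ 796 W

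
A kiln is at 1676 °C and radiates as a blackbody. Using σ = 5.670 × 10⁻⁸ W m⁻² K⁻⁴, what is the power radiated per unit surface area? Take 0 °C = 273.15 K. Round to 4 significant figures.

T = 1676 °C + 273.15 = 1949.15 K.
Stefan–Boltzmann: I = σT⁴ = 5.670×10⁻⁸ × (1949.15)⁴ = 8.184×10⁵ W/m².

I ≈ 8.184×10⁵ W/m²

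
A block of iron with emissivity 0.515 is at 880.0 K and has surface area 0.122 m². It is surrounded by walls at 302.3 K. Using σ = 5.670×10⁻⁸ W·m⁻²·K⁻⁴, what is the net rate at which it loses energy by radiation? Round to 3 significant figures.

Net loss ≈ 2.11×10³ W

Area A = 0.122 m².
Net radiated power P_net = εσA(T⁴ − T₀⁴) = 0.515×5.670×10⁻⁸×0.122×(880.0⁴ − 302.3⁴).
T⁴ − T₀⁴ = 5.99695×10¹¹ − 8.35127×10⁹ = 5.91344×10¹¹ K⁴, so P_net = 2.11×10³ W.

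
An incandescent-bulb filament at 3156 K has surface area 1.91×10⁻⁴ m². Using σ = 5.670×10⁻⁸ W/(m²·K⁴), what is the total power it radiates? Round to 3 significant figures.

P ≈ 1.07×10³ W

Area A = 1.91×10⁻⁴ m².
P = σAT⁴ = 5.670×10⁻⁸ × 1.91×10⁻⁴ × (3156)⁴ = 1.07×10³ W.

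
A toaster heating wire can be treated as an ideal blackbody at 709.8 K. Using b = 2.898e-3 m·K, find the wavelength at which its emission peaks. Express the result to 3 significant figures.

Wien's displacement law: λ_max = b/T = (2.898×10⁻³ m·K)/(709.8 K) = 4.083×10⁻⁶ m.
That is 4.08 μm, in the infrared range.

λ_max ≈ 4.08 μm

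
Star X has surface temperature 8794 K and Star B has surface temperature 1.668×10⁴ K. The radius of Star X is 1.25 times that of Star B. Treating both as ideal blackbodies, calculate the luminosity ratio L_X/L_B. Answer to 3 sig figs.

L ∝ R²T⁴, so L_X/L_B = (R_X/R_B)²(T_X/T_B)⁴ = (1.25)² × (8794/1.668×10⁴)⁴ = 1.5625 × 0.0772612 = 0.121.

L_X/L_B ≈ 0.121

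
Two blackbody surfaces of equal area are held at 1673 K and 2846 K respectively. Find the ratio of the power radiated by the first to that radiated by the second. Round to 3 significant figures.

With equal areas, P₁/P₂ = (T₁/T₂)⁴ = (1673/2846)⁴ = 0.119.

P₁/P₂ ≈ 0.119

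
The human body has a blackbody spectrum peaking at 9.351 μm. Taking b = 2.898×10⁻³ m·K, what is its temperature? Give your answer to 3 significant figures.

T ≈ 310 K

Wien's law gives T = b/λ_max = (2.898×10⁻³ m·K)/(9.351×10⁻⁶ m) = 310 K.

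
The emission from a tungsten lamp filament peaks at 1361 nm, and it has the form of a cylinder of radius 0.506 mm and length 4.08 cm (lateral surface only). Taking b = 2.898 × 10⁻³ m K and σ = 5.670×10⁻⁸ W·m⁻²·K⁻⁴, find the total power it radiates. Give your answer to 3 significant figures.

P ≈ 151 W

Wien's law: T = b/λ_max = 2.898×10⁻³/1.361×10⁻⁶ = 2129.32 K.
Lateral area A = 2πrL = 2π×5.06×10⁻⁴×0.0408 = 1.29715×10⁻⁴ m².
Then P = σAT⁴ = 5.670×10⁻⁸×1.29715×10⁻⁴×(2129.32)⁴ = 151 W.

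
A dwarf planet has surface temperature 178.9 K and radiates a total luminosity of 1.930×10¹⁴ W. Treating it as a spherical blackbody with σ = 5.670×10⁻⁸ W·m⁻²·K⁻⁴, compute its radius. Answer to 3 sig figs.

L = 4πR²σT⁴ ⇒ R = √(L/(4πσT⁴)).
σT⁴ = 58.0797 W/m², so R = √(1.930×10¹⁴/(4π×58.0797)) = 5.14×10⁵ m.

R ≈ 5.14×10⁵ m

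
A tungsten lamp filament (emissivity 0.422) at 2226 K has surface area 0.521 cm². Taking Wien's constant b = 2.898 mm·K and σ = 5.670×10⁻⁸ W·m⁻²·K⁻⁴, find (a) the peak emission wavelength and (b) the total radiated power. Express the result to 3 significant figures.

λ_max ≈ 1.30×10³ nm; P ≈ 30.6 W

(a) λ_max = b/T = 2.898×10⁻³/2226 = 1.302×10⁻⁶ m = 1.30×10³ nm.
Area A = 0.521 cm² = 5.21×10⁻⁵ m².
(b) P = εσAT⁴ = 0.422×5.670×10⁻⁸×5.21×10⁻⁵×(2226)⁴ = 30.6 W.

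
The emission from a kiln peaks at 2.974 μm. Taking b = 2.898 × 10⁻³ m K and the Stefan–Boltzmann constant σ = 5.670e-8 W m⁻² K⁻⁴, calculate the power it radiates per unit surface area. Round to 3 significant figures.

Wien's law: T = b/λ_max = 2.898×10⁻³/2.974×10⁻⁶ = 974.445 K.
Then I = σT⁴ = 5.670×10⁻⁸×(974.445)⁴ = 5.11×10⁴ W/m².

I ≈ 5.11×10⁴ W/m²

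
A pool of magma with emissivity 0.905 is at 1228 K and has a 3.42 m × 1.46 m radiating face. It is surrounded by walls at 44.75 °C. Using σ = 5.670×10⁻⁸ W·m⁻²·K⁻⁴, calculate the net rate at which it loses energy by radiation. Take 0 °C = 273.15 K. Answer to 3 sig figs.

Surroundings: T = 44.75 °C + 273.15 = 317.90 K.
Area A = 3.42 × 1.46 = 4.9932 m².
Net radiated power P_net = εσA(T⁴ − T₀⁴) = 0.905×5.670×10⁻⁸×4.9932×(1228⁴ − 317.90⁴).
T⁴ − T₀⁴ = 2.27402×10¹² − 1.02132×10¹⁰ = 2.26381×10¹² K⁴, so P_net = 5.80×10⁵ W.

Net loss ≈ 5.80×10⁵ W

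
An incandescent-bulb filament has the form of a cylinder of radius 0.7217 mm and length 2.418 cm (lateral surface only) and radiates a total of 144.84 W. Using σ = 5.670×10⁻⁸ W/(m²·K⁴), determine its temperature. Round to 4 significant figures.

T ≈ 2197 K

Lateral area A = 2πrL = 2π×7.217×10⁻⁴×0.02418 = 1.09646×10⁻⁴ m².
P = σAT⁴ ⇒ T = (P/(σA))^(1/4) = (144.84/(5.670×10⁻⁸×1.09646×10⁻⁴))^(1/4) = 2197 K.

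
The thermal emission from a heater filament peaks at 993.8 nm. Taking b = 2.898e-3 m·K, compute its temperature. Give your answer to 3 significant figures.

T ≈ 2.92×10³ K

Wien's law gives T = b/λ_max = (2.898×10⁻³ m·K)/(9.938×10⁻⁷ m) = 2.92×10³ K.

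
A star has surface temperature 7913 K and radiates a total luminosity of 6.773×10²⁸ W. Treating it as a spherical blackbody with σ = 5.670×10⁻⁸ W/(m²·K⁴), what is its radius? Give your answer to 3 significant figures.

R ≈ 4.92×10⁹ m

L = 4πR²σT⁴ ⇒ R = √(L/(4πσT⁴)).
σT⁴ = 2.22304×10⁸ W/m², so R = √(6.773×10²⁸/(4π×2.22304×10⁸)) = 4.92×10⁹ m.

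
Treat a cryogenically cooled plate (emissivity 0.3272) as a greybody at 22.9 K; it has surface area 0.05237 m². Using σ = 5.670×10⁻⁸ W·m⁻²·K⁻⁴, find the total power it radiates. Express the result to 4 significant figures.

Area A = 0.05237 m².
P = εσAT⁴ = 0.3272 × 5.670×10⁻⁸ × 0.05237 × (22.9)⁴ = 2.672×10⁻⁴ W.

P ≈ 2.672×10⁻⁴ W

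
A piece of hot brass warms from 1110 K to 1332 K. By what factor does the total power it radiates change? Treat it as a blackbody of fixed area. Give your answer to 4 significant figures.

P₂/P₁ ≈ 2.074

P ∝ T⁴, so P₂/P₁ = (T₂/T₁)⁴ = (1332/1110)⁴ = (1.20000)⁴ = 2.074.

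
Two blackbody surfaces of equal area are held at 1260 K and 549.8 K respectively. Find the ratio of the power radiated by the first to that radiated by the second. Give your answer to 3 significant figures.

P₁/P₂ ≈ 27.6

With equal areas, P₁/P₂ = (T₁/T₂)⁴ = (1260/549.8)⁴ = 27.6.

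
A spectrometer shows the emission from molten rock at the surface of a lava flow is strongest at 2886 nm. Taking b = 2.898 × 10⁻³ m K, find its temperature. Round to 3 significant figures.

T ≈ 1.00×10³ K

Wien's law gives T = b/λ_max = (2.898×10⁻³ m·K)/(2.886×10⁻⁶ m) = 1.00×10³ K.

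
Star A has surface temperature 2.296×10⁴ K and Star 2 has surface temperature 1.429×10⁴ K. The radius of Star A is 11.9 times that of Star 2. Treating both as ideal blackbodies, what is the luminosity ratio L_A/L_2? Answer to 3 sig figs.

L ∝ R²T⁴, so L_A/L_2 = (R_A/R_2)²(T_A/T_2)⁴ = (11.9)² × (2.296×10⁴/1.429×10⁴)⁴ = 141.61 × 6.66436 = 944.

L_A/L_2 ≈ 944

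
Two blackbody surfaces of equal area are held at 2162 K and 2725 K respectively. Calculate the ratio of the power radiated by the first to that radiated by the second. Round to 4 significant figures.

With equal areas, P₁/P₂ = (T₁/T₂)⁴ = (2162/2725)⁴ = 0.3962.

P₁/P₂ ≈ 0.3962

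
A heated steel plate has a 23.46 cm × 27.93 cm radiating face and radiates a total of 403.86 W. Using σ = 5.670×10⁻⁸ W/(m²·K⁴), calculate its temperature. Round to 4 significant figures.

Area A = 0.2346 × 0.2793 = 0.0655238 m².
P = σAT⁴ ⇒ T = (P/(σA))^(1/4) = (403.86/(5.670×10⁻⁸×0.0655238))^(1/4) = 574.2 K.

T ≈ 574.2 K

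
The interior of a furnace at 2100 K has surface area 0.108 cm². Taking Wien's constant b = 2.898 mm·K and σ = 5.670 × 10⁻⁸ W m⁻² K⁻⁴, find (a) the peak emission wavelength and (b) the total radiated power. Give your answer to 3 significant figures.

(a) λ_max = b/T = 2.898×10⁻³/2100 = 1.380×10⁻⁶ m = 1.38 μm.
Area A = 0.108 cm² = 1.08×10⁻⁵ m².
(b) P = σAT⁴ = 5.670×10⁻⁸×1.08×10⁻⁵×(2100)⁴ = 11.9 W.

λ_max ≈ 1.38 μm; P ≈ 11.9 W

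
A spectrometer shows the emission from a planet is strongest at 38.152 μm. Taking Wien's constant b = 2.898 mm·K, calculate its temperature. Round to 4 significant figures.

T ≈ 75.96 K

Wien's law gives T = b/λ_max = (2.898×10⁻³ m·K)/(3.8152×10⁻⁵ m) = 75.96 K.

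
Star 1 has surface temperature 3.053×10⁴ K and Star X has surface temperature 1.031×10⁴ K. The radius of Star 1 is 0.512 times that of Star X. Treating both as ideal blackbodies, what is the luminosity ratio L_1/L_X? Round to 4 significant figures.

L_1/L_X ≈ 20.16

L ∝ R²T⁴, so L_1/L_X = (R_1/R_X)²(T_1/T_X)⁴ = (0.512)² × (3.053×10⁴/1.031×10⁴)⁴ = 0.262144 × 76.8905 = 20.16.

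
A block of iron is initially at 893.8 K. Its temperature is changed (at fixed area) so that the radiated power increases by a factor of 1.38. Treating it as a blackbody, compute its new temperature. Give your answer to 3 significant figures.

T₂ ≈ 969 K

P ∝ T⁴, so T₂/T₁ = (P₂/P₁)^(1/4) = (1.38)^(1/4) = 1.08385.
T₂ = 893.8 × 1.08385 = 969 K.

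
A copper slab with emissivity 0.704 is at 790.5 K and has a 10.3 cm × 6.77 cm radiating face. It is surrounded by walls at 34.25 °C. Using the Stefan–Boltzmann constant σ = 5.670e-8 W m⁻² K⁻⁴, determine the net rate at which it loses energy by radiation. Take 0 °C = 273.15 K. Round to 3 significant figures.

Net loss ≈ 106 W

Surroundings: T = 34.25 °C + 273.15 = 307.40 K.
Area A = 0.103 × 0.0677 = 6.9731×10⁻³ m².
Net radiated power P_net = εσA(T⁴ − T₀⁴) = 0.704×5.670×10⁻⁸×6.9731×10⁻³×(790.5⁴ − 307.40⁴).
T⁴ − T₀⁴ = 3.90488×10¹¹ − 8.92926×10⁹ = 3.81559×10¹¹ K⁴, so P_net = 106 W.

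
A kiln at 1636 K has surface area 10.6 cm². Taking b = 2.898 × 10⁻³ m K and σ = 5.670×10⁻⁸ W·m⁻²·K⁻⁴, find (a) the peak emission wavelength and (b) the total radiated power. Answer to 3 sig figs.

λ_max ≈ 1.77 μm; P ≈ 431 W

(a) λ_max = b/T = 2.898×10⁻³/1636 = 1.771×10⁻⁶ m = 1.77 μm.
Area A = 10.6 cm² = 1.06×10⁻³ m².
(b) P = σAT⁴ = 5.670×10⁻⁸×1.06×10⁻³×(1636)⁴ = 431 W.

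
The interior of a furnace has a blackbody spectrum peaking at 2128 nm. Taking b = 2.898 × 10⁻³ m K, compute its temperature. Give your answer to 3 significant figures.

T ≈ 1.36×10³ K

Wien's law gives T = b/λ_max = (2.898×10⁻³ m·K)/(2.128×10⁻⁶ m) = 1.36×10³ K.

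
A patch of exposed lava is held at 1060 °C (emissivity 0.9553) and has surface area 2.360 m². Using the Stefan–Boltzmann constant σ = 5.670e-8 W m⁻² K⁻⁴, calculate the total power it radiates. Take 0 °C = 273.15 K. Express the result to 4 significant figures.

P ≈ 4.038×10⁵ W

T = 1060 °C + 273.15 = 1333.15 K.
Area A = 2.360 m².
P = εσAT⁴ = 0.9553 × 5.670×10⁻⁸ × 2.360 × (1333.15)⁴ = 4.038×10⁵ W.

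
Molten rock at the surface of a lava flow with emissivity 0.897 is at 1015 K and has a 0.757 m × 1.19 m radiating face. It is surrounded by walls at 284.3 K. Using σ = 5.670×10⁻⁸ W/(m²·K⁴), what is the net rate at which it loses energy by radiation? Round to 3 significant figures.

Area A = 0.757 × 1.19 = 0.90083 m².
Net radiated power P_net = εσA(T⁴ − T₀⁴) = 0.897×5.670×10⁻⁸×0.90083×(1015⁴ − 284.3⁴).
T⁴ − T₀⁴ = 1.06136×10¹² − 6.53292×10⁹ = 1.05483×10¹² K⁴, so P_net = 4.83×10⁴ W.

Net loss ≈ 4.83×10⁴ W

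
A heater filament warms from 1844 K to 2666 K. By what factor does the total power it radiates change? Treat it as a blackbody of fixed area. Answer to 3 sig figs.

P ∝ T⁴, so P₂/P₁ = (T₂/T₁)⁴ = (2666/1844)⁴ = (1.44577)⁴ = 4.37.

P₂/P₁ ≈ 4.37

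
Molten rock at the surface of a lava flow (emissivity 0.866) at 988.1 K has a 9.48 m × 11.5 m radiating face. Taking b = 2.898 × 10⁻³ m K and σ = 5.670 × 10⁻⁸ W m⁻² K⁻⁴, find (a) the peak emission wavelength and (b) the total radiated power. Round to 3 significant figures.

(a) λ_max = b/T = 2.898×10⁻³/988.1 = 2.933×10⁻⁶ m = 2.93×10³ nm.
Area A = 9.48 × 11.5 = 109.02 m².
(b) P = εσAT⁴ = 0.866×5.670×10⁻⁸×109.02×(988.1)⁴ = 5.10×10⁶ W.

λ_max ≈ 2.93×10³ nm; P ≈ 5.10×10⁶ W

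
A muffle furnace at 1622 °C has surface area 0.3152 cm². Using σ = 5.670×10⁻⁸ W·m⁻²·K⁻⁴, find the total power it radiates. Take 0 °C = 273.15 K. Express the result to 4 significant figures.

P ≈ 23.05 W

T = 1622 °C + 273.15 = 1895.15 K.
Area A = 0.3152 cm² = 3.152×10⁻⁵ m².
P = σAT⁴ = 5.670×10⁻⁸ × 3.152×10⁻⁵ × (1895.15)⁴ = 23.05 W.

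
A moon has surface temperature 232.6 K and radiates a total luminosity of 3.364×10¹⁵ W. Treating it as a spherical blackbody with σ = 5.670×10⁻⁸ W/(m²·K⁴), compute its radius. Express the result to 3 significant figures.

L = 4πR²σT⁴ ⇒ R = √(L/(4πσT⁴)).
σT⁴ = 165.967 W/m², so R = √(3.364×10¹⁵/(4π×165.967)) = 1.27×10⁶ m.

R ≈ 1.27×10⁶ m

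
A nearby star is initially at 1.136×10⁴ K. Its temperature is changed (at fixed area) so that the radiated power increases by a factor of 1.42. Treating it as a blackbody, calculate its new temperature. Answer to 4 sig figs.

P ∝ T⁴, so T₂/T₁ = (P₂/P₁)^(1/4) = (1.42)^(1/4) = 1.09162.
T₂ = 1.136×10⁴ × 1.09162 = 1.240×10⁴ K.

T₂ ≈ 1.240×10⁴ K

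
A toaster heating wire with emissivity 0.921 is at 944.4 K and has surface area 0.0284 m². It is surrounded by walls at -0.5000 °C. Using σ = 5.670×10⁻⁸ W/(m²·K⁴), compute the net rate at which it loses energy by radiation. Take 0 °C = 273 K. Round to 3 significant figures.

Surroundings: T = -0.5000 °C + 273 = 272.5000 K.
Area A = 0.0284 m².
Net radiated power P_net = εσA(T⁴ − T₀⁴) = 0.921×5.670×10⁻⁸×0.0284×(944.4⁴ − 272.5000⁴).
T⁴ − T₀⁴ = 7.95470×10¹¹ − 5.51399×10⁹ = 7.89956×10¹¹ K⁴, so P_net = 1.17×10³ W.

Net loss ≈ 1.17×10³ W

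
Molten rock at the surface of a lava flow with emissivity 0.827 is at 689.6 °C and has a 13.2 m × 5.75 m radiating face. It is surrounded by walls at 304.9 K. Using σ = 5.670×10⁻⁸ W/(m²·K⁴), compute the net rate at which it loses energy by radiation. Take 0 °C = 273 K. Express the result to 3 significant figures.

T = 689.6 °C + 273 = 962.6 K.
Area A = 13.2 × 5.75 = 75.9 m².
Net radiated power P_net = εσA(T⁴ − T₀⁴) = 0.827×5.670×10⁻⁸×75.9×(962.6⁴ − 304.9⁴).
T⁴ − T₀⁴ = 8.58585×10¹¹ − 8.64231×10⁹ = 8.49943×10¹¹ K⁴, so P_net = 3.02×10⁶ W.

Net loss ≈ 3.02×10⁶ W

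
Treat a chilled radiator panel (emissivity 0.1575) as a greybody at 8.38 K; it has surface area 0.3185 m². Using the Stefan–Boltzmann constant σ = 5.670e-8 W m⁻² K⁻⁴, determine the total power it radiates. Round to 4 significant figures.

P ≈ 1.403×10⁻⁵ W

Area A = 0.3185 m².
P = εσAT⁴ = 0.1575 × 5.670×10⁻⁸ × 0.3185 × (8.38)⁴ = 1.403×10⁻⁵ W.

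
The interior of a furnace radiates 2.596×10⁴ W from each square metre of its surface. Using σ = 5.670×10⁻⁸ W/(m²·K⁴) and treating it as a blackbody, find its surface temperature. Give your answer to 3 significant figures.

T ≈ 823 K

I = σT⁴, so T = (I/σ)^(1/4) = (2.596×10⁴/(5.670×10⁻⁸))^(1/4) = 823 K.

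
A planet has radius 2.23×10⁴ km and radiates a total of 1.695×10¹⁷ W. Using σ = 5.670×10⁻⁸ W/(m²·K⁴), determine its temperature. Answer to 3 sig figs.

Surface area A = 4πR² = 4π(2.23×10⁷ m)² = 6.24913×10¹⁵ m².
P = σAT⁴ ⇒ T = (P/(σA))^(1/4) = (1.695×10¹⁷/(5.670×10⁻⁸×6.24913×10¹⁵))^(1/4) = 148 K.

T ≈ 148 K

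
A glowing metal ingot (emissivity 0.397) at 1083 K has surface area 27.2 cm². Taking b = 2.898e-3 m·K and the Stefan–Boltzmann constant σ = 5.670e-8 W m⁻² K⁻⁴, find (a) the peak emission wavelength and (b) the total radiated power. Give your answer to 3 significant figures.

λ_max ≈ 2.68×10³ nm; P ≈ 84.2 W

(a) λ_max = b/T = 2.898×10⁻³/1083 = 2.676×10⁻⁶ m = 2.68×10³ nm.
Area A = 27.2 cm² = 2.72×10⁻³ m².
(b) P = εσAT⁴ = 0.397×5.670×10⁻⁸×2.72×10⁻³×(1083)⁴ = 84.2 W.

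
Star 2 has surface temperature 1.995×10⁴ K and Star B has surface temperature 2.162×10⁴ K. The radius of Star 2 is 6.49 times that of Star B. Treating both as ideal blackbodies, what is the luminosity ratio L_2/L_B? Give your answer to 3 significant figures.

L_2/L_B ≈ 30.5

L ∝ R²T⁴, so L_2/L_B = (R_2/R_B)²(T_2/T_B)⁴ = (6.49)² × (1.995×10⁴/2.162×10⁴)⁴ = 42.1201 × 0.725018 = 30.5.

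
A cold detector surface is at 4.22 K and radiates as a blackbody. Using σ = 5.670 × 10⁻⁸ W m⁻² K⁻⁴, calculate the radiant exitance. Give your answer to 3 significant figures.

Stefan–Boltzmann: I = σT⁴ = 5.670×10⁻⁸ × (4.22)⁴ = 1.80×10⁻⁵ W/m².

I ≈ 1.80×10⁻⁵ W/m²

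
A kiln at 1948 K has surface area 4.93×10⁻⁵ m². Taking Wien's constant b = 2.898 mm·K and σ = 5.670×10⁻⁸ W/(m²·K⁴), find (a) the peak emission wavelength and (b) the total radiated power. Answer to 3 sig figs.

λ_max ≈ 1.49×10³ nm; P ≈ 40.3 W

(a) λ_max = b/T = 2.898×10⁻³/1948 = 1.488×10⁻⁶ m = 1.49×10³ nm.
Area A = 4.93×10⁻⁵ m².
(b) P = σAT⁴ = 5.670×10⁻⁸×4.93×10⁻⁵×(1948)⁴ = 40.3 W.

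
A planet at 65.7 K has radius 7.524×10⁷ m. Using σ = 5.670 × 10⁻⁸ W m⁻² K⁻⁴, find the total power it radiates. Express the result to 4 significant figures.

Surface area A = 4πR² = 4π(7.524×10⁷ m)² = 7.11389×10¹⁶ m².
P = σAT⁴ = 5.670×10⁻⁸ × 7.11389×10¹⁶ × (65.7)⁴ = 7.515×10¹⁶ W.

P ≈ 7.515×10¹⁶ W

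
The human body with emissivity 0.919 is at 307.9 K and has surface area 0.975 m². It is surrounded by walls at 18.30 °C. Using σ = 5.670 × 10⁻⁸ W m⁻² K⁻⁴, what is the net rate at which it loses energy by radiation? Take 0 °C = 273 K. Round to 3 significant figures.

Surroundings: T = 18.30 °C + 273 = 291.30 K.
Area A = 0.975 m².
Net radiated power P_net = εσA(T⁴ − T₀⁴) = 0.919×5.670×10⁻⁸×0.975×(307.9⁴ − 291.30⁴).
T⁴ − T₀⁴ = 8.98750×10⁹ − 7.20049×10⁹ = 1.78701×10⁹ K⁴, so P_net = 90.8 W.

Net loss ≈ 90.8 W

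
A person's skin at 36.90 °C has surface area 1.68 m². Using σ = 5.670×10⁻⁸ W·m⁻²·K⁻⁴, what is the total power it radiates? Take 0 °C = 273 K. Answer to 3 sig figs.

P ≈ 879 W

T = 36.90 °C + 273 = 309.90 K.
Area A = 1.68 m².
P = σAT⁴ = 5.670×10⁻⁸ × 1.68 × (309.90)⁴ = 879 W.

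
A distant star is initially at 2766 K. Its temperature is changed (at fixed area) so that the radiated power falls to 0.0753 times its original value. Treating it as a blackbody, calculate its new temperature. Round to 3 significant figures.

T₂ ≈ 1.45×10³ K

P ∝ T⁴, so T₂/T₁ = (P₂/P₁)^(1/4) = (0.0753)^(1/4) = 0.523840.
T₂ = 2766 × 0.523840 = 1.45×10³ K.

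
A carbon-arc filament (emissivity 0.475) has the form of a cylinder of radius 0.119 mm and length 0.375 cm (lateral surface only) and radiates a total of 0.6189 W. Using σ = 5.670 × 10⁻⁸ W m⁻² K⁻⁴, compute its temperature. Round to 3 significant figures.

Lateral area A = 2πrL = 2π×1.19×10⁻⁴×3.75×10⁻³ = 2.80387×10⁻⁶ m².
P = εσAT⁴ ⇒ T = (P/(εσA))^(1/4) = (0.6189/(0.475×5.670×10⁻⁸×2.80387×10⁻⁶))^(1/4) = 1.69×10³ K.

T ≈ 1.69×10³ K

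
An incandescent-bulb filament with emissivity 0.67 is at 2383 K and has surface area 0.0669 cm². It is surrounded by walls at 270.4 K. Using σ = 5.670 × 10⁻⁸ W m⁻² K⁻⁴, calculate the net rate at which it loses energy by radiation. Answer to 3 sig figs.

Area A = 0.0669 cm² = 6.69×10⁻⁶ m².
Net radiated power P_net = εσA(T⁴ − T₀⁴) = 0.67×5.670×10⁻⁸×6.69×10⁻⁶×(2383⁴ − 270.4⁴).
T⁴ − T₀⁴ = 3.22475×10¹³ − 5.34597×10⁹ = 3.22422×10¹³ K⁴, so P_net = 8.19 W.

Net loss ≈ 8.19 W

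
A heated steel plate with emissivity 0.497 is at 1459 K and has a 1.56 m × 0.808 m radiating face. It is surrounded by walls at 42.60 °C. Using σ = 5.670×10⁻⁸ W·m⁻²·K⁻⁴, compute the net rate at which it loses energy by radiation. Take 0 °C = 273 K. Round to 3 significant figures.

Net loss ≈ 1.61×10⁵ W

Surroundings: T = 42.60 °C + 273 = 315.60 K.
Area A = 1.56 × 0.808 = 1.26048 m².
Net radiated power P_net = εσA(T⁴ − T₀⁴) = 0.497×5.670×10⁻⁸×1.26048×(1459⁴ − 315.60⁴).
T⁴ − T₀⁴ = 4.53128×10¹² − 9.92083×10⁹ = 4.52136×10¹² K⁴, so P_net = 1.61×10⁵ W.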